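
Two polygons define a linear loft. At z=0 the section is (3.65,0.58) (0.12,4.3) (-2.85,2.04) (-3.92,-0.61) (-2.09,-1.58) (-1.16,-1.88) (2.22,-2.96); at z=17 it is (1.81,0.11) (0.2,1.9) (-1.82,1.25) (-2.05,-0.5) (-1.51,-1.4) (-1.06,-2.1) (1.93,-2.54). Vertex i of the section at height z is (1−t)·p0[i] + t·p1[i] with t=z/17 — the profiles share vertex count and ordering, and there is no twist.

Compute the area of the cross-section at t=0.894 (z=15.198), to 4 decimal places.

Cross-section at t=0.894: each vertex is (1-t)·p0[i] + t·p1[i].
  v1: (1-0.894)·(3.65,0.58) + 0.894·(1.81,0.11) = (2.0050,0.1598)
  v2: (1-0.894)·(0.12,4.3) + 0.894·(0.2,1.9) = (0.1915,2.1544)
  v3: (1-0.894)·(-2.85,2.04) + 0.894·(-1.82,1.25) = (-1.9292,1.3337)
  v4: (1-0.894)·(-3.92,-0.61) + 0.894·(-2.05,-0.5) = (-2.2482,-0.5117)
  v5: (1-0.894)·(-2.09,-1.58) + 0.894·(-1.51,-1.4) = (-1.5715,-1.4191)
  v6: (1-0.894)·(-1.16,-1.88) + 0.894·(-1.06,-2.1) = (-1.0706,-2.0767)
  v7: (1-0.894)·(2.22,-2.96) + 0.894·(1.93,-2.54) = (1.9607,-2.5845)
Shoelace sum Σ(x_i·y_{i+1} − x_{i+1}·y_i):
  i=1: 2.0050·2.1544 − 0.1915·0.1598 = +4.2890 (running +4.2890)
  i=2: 0.1915·1.3337 − -1.9292·2.1544 = +4.4117 (running +8.7007)
  i=3: -1.9292·-0.5117 − -2.2482·1.3337 = +3.9856 (running +12.6863)
  i=4: -2.2482·-1.4191 − -1.5715·-0.5117 = +2.3863 (running +15.0727)
  i=5: -1.5715·-2.0767 − -1.0706·-1.4191 = +1.7442 (running +16.8169)
  i=6: -1.0706·-2.5845 − 1.9607·-2.0767 = +6.8388 (running +23.6557)
  i=7: 1.9607·0.1598 − 2.0050·-2.5845 = +5.4954 (running +29.1511)
Area = |Σ|/2 = |29.1511|/2 = 14.5756

Area at t=0.894: 14.5756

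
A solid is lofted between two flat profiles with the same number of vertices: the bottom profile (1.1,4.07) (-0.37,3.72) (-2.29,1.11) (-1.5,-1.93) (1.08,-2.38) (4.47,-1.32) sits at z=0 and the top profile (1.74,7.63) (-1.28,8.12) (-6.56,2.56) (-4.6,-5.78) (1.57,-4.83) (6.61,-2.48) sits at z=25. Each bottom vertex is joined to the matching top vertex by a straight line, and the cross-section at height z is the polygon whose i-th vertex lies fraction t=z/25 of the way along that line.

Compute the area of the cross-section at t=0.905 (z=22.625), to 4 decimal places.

Cross-section at t=0.905: each vertex is (1-t)·p0[i] + t·p1[i].
  v1: (1-0.905)·(1.1,4.07) + 0.905·(1.74,7.63) = (1.6792,7.2918)
  v2: (1-0.905)·(-0.37,3.72) + 0.905·(-1.28,8.12) = (-1.1936,7.7020)
  v3: (1-0.905)·(-2.29,1.11) + 0.905·(-6.56,2.56) = (-6.1543,2.4223)
  v4: (1-0.905)·(-1.5,-1.93) + 0.905·(-4.6,-5.78) = (-4.3055,-5.4143)
  v5: (1-0.905)·(1.08,-2.38) + 0.905·(1.57,-4.83) = (1.5235,-4.5972)
  v6: (1-0.905)·(4.47,-1.32) + 0.905·(6.61,-2.48) = (6.4067,-2.3698)
Shoelace sum Σ(x_i·y_{i+1} − x_{i+1}·y_i):
  i=1: 1.6792·7.7020 − -1.1936·7.2918 = +21.6363 (running +21.6363)
  i=2: -1.1936·2.4223 − -6.1543·7.7020 = +44.5097 (running +66.1461)
  i=3: -6.1543·-5.4143 − -4.3055·2.4223 = +43.7502 (running +109.8962)
  i=4: -4.3055·-4.5972 − 1.5235·-5.4143 = +28.0418 (running +137.9380)
  i=5: 1.5235·-2.3698 − 6.4067·-4.5972 = +25.8429 (running +163.7810)
  i=6: 6.4067·7.2918 − 1.6792·-2.3698 = +50.6957 (running +214.4767)
Area = |Σ|/2 = |214.4767|/2 = 107.2384

Area at t=0.905: 107.2384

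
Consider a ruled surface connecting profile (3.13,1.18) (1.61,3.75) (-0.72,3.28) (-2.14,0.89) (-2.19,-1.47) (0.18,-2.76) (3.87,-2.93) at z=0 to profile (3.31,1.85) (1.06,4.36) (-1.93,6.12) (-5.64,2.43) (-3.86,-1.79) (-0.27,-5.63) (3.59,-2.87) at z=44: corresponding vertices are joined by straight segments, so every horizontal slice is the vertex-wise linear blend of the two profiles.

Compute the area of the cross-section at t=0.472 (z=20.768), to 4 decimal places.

Area at t=0.472: 45.7036

Cross-section at t=0.472: each vertex is (1-t)·p0[i] + t·p1[i].
  v1: (1-0.472)·(3.13,1.18) + 0.472·(3.31,1.85) = (3.2150,1.4962)
  v2: (1-0.472)·(1.61,3.75) + 0.472·(1.06,4.36) = (1.3504,4.0379)
  v3: (1-0.472)·(-0.72,3.28) + 0.472·(-1.93,6.12) = (-1.2911,4.6205)
  v4: (1-0.472)·(-2.14,0.89) + 0.472·(-5.64,2.43) = (-3.7920,1.6169)
  v5: (1-0.472)·(-2.19,-1.47) + 0.472·(-3.86,-1.79) = (-2.9782,-1.6210)
  v6: (1-0.472)·(0.18,-2.76) + 0.472·(-0.27,-5.63) = (-0.0324,-4.1146)
  v7: (1-0.472)·(3.87,-2.93) + 0.472·(3.59,-2.87) = (3.7378,-2.9017)
Shoelace sum Σ(x_i·y_{i+1} − x_{i+1}·y_i):
  i=1: 3.2150·4.0379 − 1.3504·1.4962 = +10.9612 (running +10.9612)
  i=2: 1.3504·4.6205 − -1.2911·4.0379 = +11.4529 (running +22.4142)
  i=3: -1.2911·1.6169 − -3.7920·4.6205 = +15.4333 (running +37.8474)
  i=4: -3.7920·-1.6210 − -2.9782·1.6169 = +10.9624 (running +48.8099)
  i=5: -2.9782·-4.1146 − -0.0324·-1.6210 = +12.2019 (running +61.0117)
  i=6: -0.0324·-2.9017 − 3.7378·-4.1146 = +15.4739 (running +76.4856)
  i=7: 3.7378·1.4962 − 3.2150·-2.9017 = +14.9215 (running +91.4071)
Area = |Σ|/2 = |91.4071|/2 = 45.7036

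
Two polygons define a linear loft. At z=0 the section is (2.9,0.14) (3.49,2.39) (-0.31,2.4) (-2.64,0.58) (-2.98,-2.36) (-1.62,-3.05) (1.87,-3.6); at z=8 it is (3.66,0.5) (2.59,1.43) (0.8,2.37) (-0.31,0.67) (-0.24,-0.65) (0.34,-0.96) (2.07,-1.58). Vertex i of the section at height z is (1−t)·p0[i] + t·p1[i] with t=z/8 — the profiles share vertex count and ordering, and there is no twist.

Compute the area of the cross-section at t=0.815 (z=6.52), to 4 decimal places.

Cross-section at t=0.815: each vertex is (1-t)·p0[i] + t·p1[i].
  v1: (1-0.815)·(2.9,0.14) + 0.815·(3.66,0.5) = (3.5194,0.4334)
  v2: (1-0.815)·(3.49,2.39) + 0.815·(2.59,1.43) = (2.7565,1.6076)
  v3: (1-0.815)·(-0.31,2.4) + 0.815·(0.8,2.37) = (0.5947,2.3756)
  v4: (1-0.815)·(-2.64,0.58) + 0.815·(-0.31,0.67) = (-0.7411,0.6534)
  v5: (1-0.815)·(-2.98,-2.36) + 0.815·(-0.24,-0.65) = (-0.7469,-0.9664)
  v6: (1-0.815)·(-1.62,-3.05) + 0.815·(0.34,-0.96) = (-0.0226,-1.3466)
  v7: (1-0.815)·(1.87,-3.6) + 0.815·(2.07,-1.58) = (2.0330,-1.9537)
Shoelace sum Σ(x_i·y_{i+1} − x_{i+1}·y_i):
  i=1: 3.5194·1.6076 − 2.7565·0.4334 = +4.4631 (running +4.4631)
  i=2: 2.7565·2.3756 − 0.5947·1.6076 = +5.5922 (running +10.0554)
  i=3: 0.5947·0.6534 − -0.7411·2.3756 = +2.1489 (running +12.2043)
  i=4: -0.7411·-0.9664 − -0.7469·0.6534 = +1.2041 (running +13.4084)
  i=5: -0.7469·-1.3466 − -0.0226·-0.9664 = +0.9840 (running +14.3924)
  i=6: -0.0226·-1.9537 − 2.0330·-1.3466 = +2.7819 (running +17.1742)
  i=7: 2.0330·0.4334 − 3.5194·-1.9537 = +7.7570 (running +24.9312)
Area = |Σ|/2 = |24.9312|/2 = 12.4656

Area at t=0.815: 12.4656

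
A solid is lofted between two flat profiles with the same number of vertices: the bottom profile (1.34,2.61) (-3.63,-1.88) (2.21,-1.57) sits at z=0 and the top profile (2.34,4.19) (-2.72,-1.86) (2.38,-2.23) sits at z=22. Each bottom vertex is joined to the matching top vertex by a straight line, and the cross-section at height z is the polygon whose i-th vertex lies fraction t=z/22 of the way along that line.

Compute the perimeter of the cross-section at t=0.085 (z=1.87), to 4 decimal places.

Perimeter at t=0.085: 17.0186

Cross-section at t=0.085: each vertex is (1-t)·p0[i] + t·p1[i].
  v1: (1-0.085)·(1.34,2.61) + 0.085·(2.34,4.19) = (1.4250,2.7443)
  v2: (1-0.085)·(-3.63,-1.88) + 0.085·(-2.72,-1.86) = (-3.5526,-1.8783)
  v3: (1-0.085)·(2.21,-1.57) + 0.085·(2.38,-2.23) = (2.2245,-1.6261)
Perimeter = Σ |v_{i+1} − v_i|:
  edge 1→2: √(-4.9777² + -4.6226²) = 6.7930 (running 6.7930)
  edge 2→3: √(5.7771² + 0.2522²) = 5.7826 (running 12.5756)
  edge 3→1: √(-0.7994² + 4.3704²) = 4.4429 (running 17.0186)
Perimeter = 17.0186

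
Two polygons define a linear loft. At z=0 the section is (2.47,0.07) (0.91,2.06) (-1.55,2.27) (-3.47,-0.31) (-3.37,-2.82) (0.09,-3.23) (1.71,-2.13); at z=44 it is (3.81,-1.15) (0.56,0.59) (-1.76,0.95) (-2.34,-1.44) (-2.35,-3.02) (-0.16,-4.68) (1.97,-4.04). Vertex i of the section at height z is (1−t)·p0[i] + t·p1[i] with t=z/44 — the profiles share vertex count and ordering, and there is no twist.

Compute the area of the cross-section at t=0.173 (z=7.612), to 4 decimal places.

Area at t=0.173: 24.2305

Cross-section at t=0.173: each vertex is (1-t)·p0[i] + t·p1[i].
  v1: (1-0.173)·(2.47,0.07) + 0.173·(3.81,-1.15) = (2.7018,-0.1411)
  v2: (1-0.173)·(0.91,2.06) + 0.173·(0.56,0.59) = (0.8494,1.8057)
  v3: (1-0.173)·(-1.55,2.27) + 0.173·(-1.76,0.95) = (-1.5863,2.0416)
  v4: (1-0.173)·(-3.47,-0.31) + 0.173·(-2.34,-1.44) = (-3.2745,-0.5055)
  v5: (1-0.173)·(-3.37,-2.82) + 0.173·(-2.35,-3.02) = (-3.1935,-2.8546)
  v6: (1-0.173)·(0.09,-3.23) + 0.173·(-0.16,-4.68) = (0.0467,-3.4808)
  v7: (1-0.173)·(1.71,-2.13) + 0.173·(1.97,-4.04) = (1.7550,-2.4604)
Shoelace sum Σ(x_i·y_{i+1} − x_{i+1}·y_i):
  i=1: 2.7018·1.8057 − 0.8494·-0.1411 = +4.9985 (running +4.9985)
  i=2: 0.8494·2.0416 − -1.5863·1.8057 = +4.5987 (running +9.5972)
  i=3: -1.5863·-0.5055 − -3.2745·2.0416 = +7.4872 (running +17.0844)
  i=4: -3.2745·-2.8546 − -3.1935·-0.5055 = +7.7331 (running +24.8175)
  i=5: -3.1935·-3.4808 − 0.0467·-2.8546 = +11.2497 (running +36.0672)
  i=6: 0.0467·-2.4604 − 1.7550·-3.4808 = +5.9938 (running +42.0610)
  i=7: 1.7550·-0.1411 − 2.7018·-2.4604 = +6.4001 (running +48.4611)
Area = |Σ|/2 = |48.4611|/2 = 24.2305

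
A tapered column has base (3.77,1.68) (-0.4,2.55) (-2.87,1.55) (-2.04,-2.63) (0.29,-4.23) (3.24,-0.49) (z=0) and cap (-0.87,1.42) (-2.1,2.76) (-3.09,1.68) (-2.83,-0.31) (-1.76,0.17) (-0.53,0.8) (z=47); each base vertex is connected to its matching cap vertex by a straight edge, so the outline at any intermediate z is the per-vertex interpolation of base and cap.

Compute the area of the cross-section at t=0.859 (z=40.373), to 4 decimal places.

Area at t=0.859: 6.6813

Cross-section at t=0.859: each vertex is (1-t)·p0[i] + t·p1[i].
  v1: (1-0.859)·(3.77,1.68) + 0.859·(-0.87,1.42) = (-0.2158,1.4567)
  v2: (1-0.859)·(-0.4,2.55) + 0.859·(-2.1,2.76) = (-1.8603,2.7304)
  v3: (1-0.859)·(-2.87,1.55) + 0.859·(-3.09,1.68) = (-3.0590,1.6617)
  v4: (1-0.859)·(-2.04,-2.63) + 0.859·(-2.83,-0.31) = (-2.7186,-0.6371)
  v5: (1-0.859)·(0.29,-4.23) + 0.859·(-1.76,0.17) = (-1.4709,-0.4504)
  v6: (1-0.859)·(3.24,-0.49) + 0.859·(-0.53,0.8) = (0.0016,0.6181)
Shoelace sum Σ(x_i·y_{i+1} − x_{i+1}·y_i):
  i=1: -0.2158·2.7304 − -1.8603·1.4567 = +2.1207 (running +2.1207)
  i=2: -1.8603·1.6617 − -3.0590·2.7304 = +5.2610 (running +7.3817)
  i=3: -3.0590·-0.6371 − -2.7186·1.6617 = +6.4664 (running +13.8481)
  i=4: -2.7186·-0.4504 − -1.4709·-0.6371 = +0.2873 (running +14.1354)
  i=5: -1.4709·0.6181 − 0.0016·-0.4504 = -0.9085 (running +13.2269)
  i=6: 0.0016·1.4567 − -0.2158·0.6181 = +0.1357 (running +13.3625)
Area = |Σ|/2 = |13.3625|/2 = 6.6813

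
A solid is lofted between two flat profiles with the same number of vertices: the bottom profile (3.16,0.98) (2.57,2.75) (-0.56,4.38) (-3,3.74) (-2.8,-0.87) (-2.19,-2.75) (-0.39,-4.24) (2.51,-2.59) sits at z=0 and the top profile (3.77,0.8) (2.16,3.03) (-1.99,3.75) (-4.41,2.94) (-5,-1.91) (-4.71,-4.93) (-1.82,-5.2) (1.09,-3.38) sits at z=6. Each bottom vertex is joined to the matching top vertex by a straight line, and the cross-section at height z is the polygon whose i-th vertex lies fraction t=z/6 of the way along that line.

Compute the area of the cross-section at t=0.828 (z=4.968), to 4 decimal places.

Cross-section at t=0.828: each vertex is (1-t)·p0[i] + t·p1[i].
  v1: (1-0.828)·(3.16,0.98) + 0.828·(3.77,0.8) = (3.6651,0.8310)
  v2: (1-0.828)·(2.57,2.75) + 0.828·(2.16,3.03) = (2.2305,2.9818)
  v3: (1-0.828)·(-0.56,4.38) + 0.828·(-1.99,3.75) = (-1.7440,3.8584)
  v4: (1-0.828)·(-3,3.74) + 0.828·(-4.41,2.94) = (-4.1675,3.0776)
  v5: (1-0.828)·(-2.8,-0.87) + 0.828·(-5,-1.91) = (-4.6216,-1.7311)
  v6: (1-0.828)·(-2.19,-2.75) + 0.828·(-4.71,-4.93) = (-4.2766,-4.5550)
  v7: (1-0.828)·(-0.39,-4.24) + 0.828·(-1.82,-5.2) = (-1.5740,-5.0349)
  v8: (1-0.828)·(2.51,-2.59) + 0.828·(1.09,-3.38) = (1.3342,-3.2441)
Shoelace sum Σ(x_i·y_{i+1} − x_{i+1}·y_i):
  i=1: 3.6651·2.9818 − 2.2305·0.8310 = +9.0752 (running +9.0752)
  i=2: 2.2305·3.8584 − -1.7440·2.9818 = +13.8066 (running +22.8818)
  i=3: -1.7440·3.0776 − -4.1675·3.8584 = +10.7122 (running +33.5940)
  i=4: -4.1675·-1.7311 − -4.6216·3.0776 = +21.4378 (running +55.0318)
  i=5: -4.6216·-4.5550 − -4.2766·-1.7311 = +13.6483 (running +68.6802)
  i=6: -4.2766·-5.0349 − -1.5740·-4.5550 = +14.3622 (running +83.0423)
  i=7: -1.5740·-3.2441 − 1.3342·-5.0349 = +11.8241 (running +94.8664)
  i=8: 1.3342·0.8310 − 3.6651·-3.2441 = +12.9987 (running +107.8651)
Area = |Σ|/2 = |107.8651|/2 = 53.9325

Area at t=0.828: 53.9325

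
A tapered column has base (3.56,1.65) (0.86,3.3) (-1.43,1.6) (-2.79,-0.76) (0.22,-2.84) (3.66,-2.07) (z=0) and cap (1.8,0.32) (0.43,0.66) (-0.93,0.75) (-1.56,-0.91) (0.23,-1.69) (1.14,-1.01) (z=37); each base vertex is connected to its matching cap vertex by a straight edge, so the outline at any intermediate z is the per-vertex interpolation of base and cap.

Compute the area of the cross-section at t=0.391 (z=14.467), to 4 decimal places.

Cross-section at t=0.391: each vertex is (1-t)·p0[i] + t·p1[i].
  v1: (1-0.391)·(3.56,1.65) + 0.391·(1.8,0.32) = (2.8718,1.1300)
  v2: (1-0.391)·(0.86,3.3) + 0.391·(0.43,0.66) = (0.6919,2.2678)
  v3: (1-0.391)·(-1.43,1.6) + 0.391·(-0.93,0.75) = (-1.2345,1.2677)
  v4: (1-0.391)·(-2.79,-0.76) + 0.391·(-1.56,-0.91) = (-2.3091,-0.8186)
  v5: (1-0.391)·(0.22,-2.84) + 0.391·(0.23,-1.69) = (0.2239,-2.3903)
  v6: (1-0.391)·(3.66,-2.07) + 0.391·(1.14,-1.01) = (2.6747,-1.6555)
Shoelace sum Σ(x_i·y_{i+1} − x_{i+1}·y_i):
  i=1: 2.8718·2.2678 − 0.6919·1.1300 = +5.7309 (running +5.7309)
  i=2: 0.6919·1.2677 − -1.2345·2.2678 = +3.6766 (running +9.4075)
  i=3: -1.2345·-0.8186 − -2.3091·1.2677 = +3.9377 (running +13.3452)
  i=4: -2.3091·-2.3903 − 0.2239·-0.8186 = +5.7028 (running +19.0480)
  i=5: 0.2239·-1.6555 − 2.6747·-2.3903 = +6.0227 (running +25.0707)
  i=6: 2.6747·1.1300 − 2.8718·-1.6555 = +7.7768 (running +32.8474)
Area = |Σ|/2 = |32.8474|/2 = 16.4237

Area at t=0.391: 16.4237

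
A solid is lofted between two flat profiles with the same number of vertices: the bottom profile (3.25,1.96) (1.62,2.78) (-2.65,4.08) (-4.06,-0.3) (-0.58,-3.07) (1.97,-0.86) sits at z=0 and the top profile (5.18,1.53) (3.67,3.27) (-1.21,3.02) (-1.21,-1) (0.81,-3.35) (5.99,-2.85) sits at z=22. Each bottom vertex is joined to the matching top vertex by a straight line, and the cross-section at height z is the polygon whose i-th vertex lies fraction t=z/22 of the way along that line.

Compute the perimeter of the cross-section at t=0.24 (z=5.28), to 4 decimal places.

Cross-section at t=0.24: each vertex is (1-t)·p0[i] + t·p1[i].
  v1: (1-0.24)·(3.25,1.96) + 0.24·(5.18,1.53) = (3.7132,1.8568)
  v2: (1-0.24)·(1.62,2.78) + 0.24·(3.67,3.27) = (2.1120,2.8976)
  v3: (1-0.24)·(-2.65,4.08) + 0.24·(-1.21,3.02) = (-2.3044,3.8256)
  v4: (1-0.24)·(-4.06,-0.3) + 0.24·(-1.21,-1) = (-3.3760,-0.4680)
  v5: (1-0.24)·(-0.58,-3.07) + 0.24·(0.81,-3.35) = (-0.2464,-3.1372)
  v6: (1-0.24)·(1.97,-0.86) + 0.24·(5.99,-2.85) = (2.9348,-1.3376)
Perimeter = Σ |v_{i+1} − v_i|:
  edge 1→2: √(-1.6012² + 1.0408²) = 1.9097 (running 1.9097)
  edge 2→3: √(-4.4164² + 0.9280²) = 4.5128 (running 6.4226)
  edge 3→4: √(-1.0716² + -4.2936²) = 4.4253 (running 10.8479)
  edge 4→5: √(3.1296² + -2.6692²) = 4.1133 (running 14.9612)
  edge 5→6: √(3.1812² + 1.7996²) = 3.6549 (running 18.6161)
  edge 6→1: √(0.7784² + 3.1944²) = 3.2879 (running 21.9040)
Perimeter = 21.9040

Perimeter at t=0.24: 21.9040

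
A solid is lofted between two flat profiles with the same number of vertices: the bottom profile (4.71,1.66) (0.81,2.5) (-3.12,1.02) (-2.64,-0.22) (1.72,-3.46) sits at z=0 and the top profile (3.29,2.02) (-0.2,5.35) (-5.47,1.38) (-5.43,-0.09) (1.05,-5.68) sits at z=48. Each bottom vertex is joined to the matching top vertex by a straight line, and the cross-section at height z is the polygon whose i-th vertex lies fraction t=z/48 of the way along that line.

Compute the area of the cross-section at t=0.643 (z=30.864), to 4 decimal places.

Cross-section at t=0.643: each vertex is (1-t)·p0[i] + t·p1[i].
  v1: (1-0.643)·(4.71,1.66) + 0.643·(3.29,2.02) = (3.7969,1.8915)
  v2: (1-0.643)·(0.81,2.5) + 0.643·(-0.2,5.35) = (0.1606,4.3325)
  v3: (1-0.643)·(-3.12,1.02) + 0.643·(-5.47,1.38) = (-4.6311,1.2515)
  v4: (1-0.643)·(-2.64,-0.22) + 0.643·(-5.43,-0.09) = (-4.4340,-0.1364)
  v5: (1-0.643)·(1.72,-3.46) + 0.643·(1.05,-5.68) = (1.2892,-4.8875)
Shoelace sum Σ(x_i·y_{i+1} − x_{i+1}·y_i):
  i=1: 3.7969·4.3325 − 0.1606·1.8915 = +16.1467 (running +16.1467)
  i=2: 0.1606·1.2515 − -4.6311·4.3325 = +20.2652 (running +36.4119)
  i=3: -4.6311·-0.1364 − -4.4340·1.2515 = +6.1807 (running +42.5927)
  i=4: -4.4340·-4.8875 − 1.2892·-0.1364 = +21.8467 (running +64.4394)
  i=5: 1.2892·1.8915 − 3.7969·-4.8875 = +20.9959 (running +85.4352)
Area = |Σ|/2 = |85.4352|/2 = 42.7176

Area at t=0.643: 42.7176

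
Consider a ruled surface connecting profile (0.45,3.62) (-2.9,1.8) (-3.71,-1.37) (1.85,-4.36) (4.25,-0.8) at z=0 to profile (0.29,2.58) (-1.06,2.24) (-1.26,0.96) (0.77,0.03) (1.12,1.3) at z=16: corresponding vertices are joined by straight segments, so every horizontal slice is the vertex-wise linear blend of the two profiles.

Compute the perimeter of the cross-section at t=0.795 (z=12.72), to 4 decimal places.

Perimeter at t=0.795: 10.9452

Cross-section at t=0.795: each vertex is (1-t)·p0[i] + t·p1[i].
  v1: (1-0.795)·(0.45,3.62) + 0.795·(0.29,2.58) = (0.3228,2.7932)
  v2: (1-0.795)·(-2.9,1.8) + 0.795·(-1.06,2.24) = (-1.4372,2.1498)
  v3: (1-0.795)·(-3.71,-1.37) + 0.795·(-1.26,0.96) = (-1.7622,0.4824)
  v4: (1-0.795)·(1.85,-4.36) + 0.795·(0.77,0.03) = (0.9914,-0.8699)
  v5: (1-0.795)·(4.25,-0.8) + 0.795·(1.12,1.3) = (1.7616,0.8695)
Perimeter = Σ |v_{i+1} − v_i|:
  edge 1→2: √(-1.7600² + -0.6434²) = 1.8739 (running 1.8739)
  edge 2→3: √(-0.3250² + -1.6674²) = 1.6988 (running 3.5728)
  edge 3→4: √(2.7536² + -1.3523²) = 3.0678 (running 6.6405)
  edge 4→5: √(0.7702² + 1.7395²) = 1.9024 (running 8.5429)
  edge 5→1: √(-1.4388² + 1.9237²) = 2.4023 (running 10.9452)
Perimeter = 10.9452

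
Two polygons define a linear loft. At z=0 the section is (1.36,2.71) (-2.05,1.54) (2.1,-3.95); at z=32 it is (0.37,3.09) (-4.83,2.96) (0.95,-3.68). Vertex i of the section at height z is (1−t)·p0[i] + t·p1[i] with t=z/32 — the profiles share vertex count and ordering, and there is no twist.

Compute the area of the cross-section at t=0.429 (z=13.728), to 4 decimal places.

Cross-section at t=0.429: each vertex is (1-t)·p0[i] + t·p1[i].
  v1: (1-0.429)·(1.36,2.71) + 0.429·(0.37,3.09) = (0.9353,2.8730)
  v2: (1-0.429)·(-2.05,1.54) + 0.429·(-4.83,2.96) = (-3.2426,2.1492)
  v3: (1-0.429)·(2.1,-3.95) + 0.429·(0.95,-3.68) = (1.6067,-3.8342)
Shoelace sum Σ(x_i·y_{i+1} − x_{i+1}·y_i):
  i=1: 0.9353·2.1492 − -3.2426·2.8730 = +11.3262 (running +11.3262)
  i=2: -3.2426·-3.8342 − 1.6067·2.1492 = +8.9798 (running +20.3060)
  i=3: 1.6067·2.8730 − 0.9353·-3.8342 = +8.2020 (running +28.5080)
Area = |Σ|/2 = |28.5080|/2 = 14.2540

Area at t=0.429: 14.2540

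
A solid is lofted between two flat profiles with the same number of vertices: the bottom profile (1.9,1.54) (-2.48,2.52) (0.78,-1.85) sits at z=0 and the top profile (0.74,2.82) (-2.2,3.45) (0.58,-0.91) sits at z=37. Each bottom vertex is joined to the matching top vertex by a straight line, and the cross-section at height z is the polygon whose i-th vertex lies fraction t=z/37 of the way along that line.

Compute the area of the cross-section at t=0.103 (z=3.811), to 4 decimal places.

Cross-section at t=0.103: each vertex is (1-t)·p0[i] + t·p1[i].
  v1: (1-0.103)·(1.9,1.54) + 0.103·(0.74,2.82) = (1.7805,1.6718)
  v2: (1-0.103)·(-2.48,2.52) + 0.103·(-2.2,3.45) = (-2.4512,2.6158)
  v3: (1-0.103)·(0.78,-1.85) + 0.103·(0.58,-0.91) = (0.7594,-1.7532)
Shoelace sum Σ(x_i·y_{i+1} − x_{i+1}·y_i):
  i=1: 1.7805·2.6158 − -2.4512·1.6718 = +8.7554 (running +8.7554)
  i=2: -2.4512·-1.7532 − 0.7594·2.6158 = +2.3109 (running +11.0663)
  i=3: 0.7594·1.6718 − 1.7805·-1.7532 = +4.3912 (running +15.4575)
Area = |Σ|/2 = |15.4575|/2 = 7.7287

Area at t=0.103: 7.7287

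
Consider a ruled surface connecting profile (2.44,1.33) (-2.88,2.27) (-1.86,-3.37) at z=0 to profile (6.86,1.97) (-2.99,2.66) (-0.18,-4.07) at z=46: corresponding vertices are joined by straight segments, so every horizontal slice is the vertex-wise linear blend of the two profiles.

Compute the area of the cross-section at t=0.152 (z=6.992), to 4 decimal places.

Area at t=0.152: 16.8592

Cross-section at t=0.152: each vertex is (1-t)·p0[i] + t·p1[i].
  v1: (1-0.152)·(2.44,1.33) + 0.152·(6.86,1.97) = (3.1118,1.4273)
  v2: (1-0.152)·(-2.88,2.27) + 0.152·(-2.99,2.66) = (-2.8967,2.3293)
  v3: (1-0.152)·(-1.86,-3.37) + 0.152·(-0.18,-4.07) = (-1.6046,-3.4764)
Shoelace sum Σ(x_i·y_{i+1} − x_{i+1}·y_i):
  i=1: 3.1118·2.3293 − -2.8967·1.4273 = +11.3828 (running +11.3828)
  i=2: -2.8967·-3.4764 − -1.6046·2.3293 = +13.8078 (running +25.1906)
  i=3: -1.6046·1.4273 − 3.1118·-3.4764 = +8.5277 (running +33.7183)
Area = |Σ|/2 = |33.7183|/2 = 16.8592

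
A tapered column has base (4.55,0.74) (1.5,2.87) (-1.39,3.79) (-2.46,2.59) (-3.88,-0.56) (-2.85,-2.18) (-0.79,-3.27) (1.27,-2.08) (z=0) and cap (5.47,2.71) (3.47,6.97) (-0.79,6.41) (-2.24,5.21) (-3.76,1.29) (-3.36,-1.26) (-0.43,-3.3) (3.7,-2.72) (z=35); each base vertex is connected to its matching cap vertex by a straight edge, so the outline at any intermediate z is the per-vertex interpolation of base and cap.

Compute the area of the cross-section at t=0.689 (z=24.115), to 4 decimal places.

Area at t=0.689: 58.4479

Cross-section at t=0.689: each vertex is (1-t)·p0[i] + t·p1[i].
  v1: (1-0.689)·(4.55,0.74) + 0.689·(5.47,2.71) = (5.1839,2.0973)
  v2: (1-0.689)·(1.5,2.87) + 0.689·(3.47,6.97) = (2.8573,5.6949)
  v3: (1-0.689)·(-1.39,3.79) + 0.689·(-0.79,6.41) = (-0.9766,5.5952)
  v4: (1-0.689)·(-2.46,2.59) + 0.689·(-2.24,5.21) = (-2.3084,4.3952)
  v5: (1-0.689)·(-3.88,-0.56) + 0.689·(-3.76,1.29) = (-3.7973,0.7147)
  v6: (1-0.689)·(-2.85,-2.18) + 0.689·(-3.36,-1.26) = (-3.2014,-1.5461)
  v7: (1-0.689)·(-0.79,-3.27) + 0.689·(-0.43,-3.3) = (-0.5420,-3.2907)
  v8: (1-0.689)·(1.27,-2.08) + 0.689·(3.7,-2.72) = (2.9443,-2.5210)
Shoelace sum Σ(x_i·y_{i+1} − x_{i+1}·y_i):
  i=1: 5.1839·5.6949 − 2.8573·2.0973 = +23.5289 (running +23.5289)
  i=2: 2.8573·5.5952 − -0.9766·5.6949 = +21.5489 (running +45.0778)
  i=3: -0.9766·4.3952 − -2.3084·5.5952 = +8.6237 (running +53.7015)
  i=4: -2.3084·0.7147 − -3.7973·4.3952 = +15.0402 (running +68.7417)
  i=5: -3.7973·-1.5461 − -3.2014·0.7147 = +8.1590 (running +76.9007)
  i=6: -3.2014·-3.2907 − -0.5420·-1.5461 = +9.6968 (running +86.5975)
  i=7: -0.5420·-2.5210 − 2.9443·-3.2907 = +11.0549 (running +97.6524)
  i=8: 2.9443·2.0973 − 5.1839·-2.5210 = +19.2435 (running +116.8958)
Area = |Σ|/2 = |116.8958|/2 = 58.4479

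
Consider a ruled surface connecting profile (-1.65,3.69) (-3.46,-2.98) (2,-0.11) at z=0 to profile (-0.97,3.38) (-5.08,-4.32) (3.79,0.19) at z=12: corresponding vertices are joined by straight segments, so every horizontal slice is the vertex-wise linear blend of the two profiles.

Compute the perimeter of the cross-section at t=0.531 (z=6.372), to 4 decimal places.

Perimeter at t=0.531: 21.4866

Cross-section at t=0.531: each vertex is (1-t)·p0[i] + t·p1[i].
  v1: (1-0.531)·(-1.65,3.69) + 0.531·(-0.97,3.38) = (-1.2889,3.5254)
  v2: (1-0.531)·(-3.46,-2.98) + 0.531·(-5.08,-4.32) = (-4.3202,-3.6915)
  v3: (1-0.531)·(2,-0.11) + 0.531·(3.79,0.19) = (2.9505,0.0493)
Perimeter = Σ |v_{i+1} − v_i|:
  edge 1→2: √(-3.0313² + -7.2169²) = 7.8277 (running 7.8277)
  edge 2→3: √(7.2707² + 3.7408²) = 8.1766 (running 16.0043)
  edge 3→1: √(-4.2394² + 3.4761²) = 5.4823 (running 21.4866)
Perimeter = 21.4866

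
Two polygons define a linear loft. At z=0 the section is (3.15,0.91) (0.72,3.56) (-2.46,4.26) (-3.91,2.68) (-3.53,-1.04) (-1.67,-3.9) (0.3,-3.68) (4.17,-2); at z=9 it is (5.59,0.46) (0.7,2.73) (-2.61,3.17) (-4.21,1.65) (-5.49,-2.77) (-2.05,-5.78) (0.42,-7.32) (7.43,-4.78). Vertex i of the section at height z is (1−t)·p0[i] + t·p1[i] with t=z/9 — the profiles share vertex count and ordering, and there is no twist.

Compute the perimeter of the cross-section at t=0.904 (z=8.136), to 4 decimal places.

Perimeter at t=0.904: 34.9118

Cross-section at t=0.904: each vertex is (1-t)·p0[i] + t·p1[i].
  v1: (1-0.904)·(3.15,0.91) + 0.904·(5.59,0.46) = (5.3558,0.5032)
  v2: (1-0.904)·(0.72,3.56) + 0.904·(0.7,2.73) = (0.7019,2.8097)
  v3: (1-0.904)·(-2.46,4.26) + 0.904·(-2.61,3.17) = (-2.5956,3.2746)
  v4: (1-0.904)·(-3.91,2.68) + 0.904·(-4.21,1.65) = (-4.1812,1.7489)
  v5: (1-0.904)·(-3.53,-1.04) + 0.904·(-5.49,-2.77) = (-5.3018,-2.6039)
  v6: (1-0.904)·(-1.67,-3.9) + 0.904·(-2.05,-5.78) = (-2.0135,-5.5995)
  v7: (1-0.904)·(0.3,-3.68) + 0.904·(0.42,-7.32) = (0.4085,-6.9706)
  v8: (1-0.904)·(4.17,-2) + 0.904·(7.43,-4.78) = (7.1170,-4.5131)
Perimeter = Σ |v_{i+1} − v_i|:
  edge 1→2: √(-4.6538² + 2.3065²) = 5.1940 (running 5.1940)
  edge 2→3: √(-3.2975² + 0.4650²) = 3.3301 (running 8.5242)
  edge 3→4: √(-1.5856² + -1.5258²) = 2.2005 (running 10.7247)
  edge 4→5: √(-1.1206² + -4.3528²) = 4.4947 (running 15.2194)
  edge 5→6: √(3.2883² + -2.9956²) = 4.4482 (running 19.6676)
  edge 6→7: √(2.4220² + -1.3710²) = 2.7831 (running 22.4507)
  edge 7→8: √(6.7086² + 2.4574²) = 7.1445 (running 29.5952)
  edge 8→1: √(-1.7613² + 5.0163²) = 5.3165 (running 34.9118)
Perimeter = 34.9118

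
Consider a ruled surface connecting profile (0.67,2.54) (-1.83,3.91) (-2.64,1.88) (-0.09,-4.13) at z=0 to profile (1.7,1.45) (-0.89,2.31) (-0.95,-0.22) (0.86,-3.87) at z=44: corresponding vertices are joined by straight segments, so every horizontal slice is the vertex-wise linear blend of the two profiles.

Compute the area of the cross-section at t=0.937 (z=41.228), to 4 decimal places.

Area at t=0.937: 9.8797

Cross-section at t=0.937: each vertex is (1-t)·p0[i] + t·p1[i].
  v1: (1-0.937)·(0.67,2.54) + 0.937·(1.7,1.45) = (1.6351,1.5187)
  v2: (1-0.937)·(-1.83,3.91) + 0.937·(-0.89,2.31) = (-0.9492,2.4108)
  v3: (1-0.937)·(-2.64,1.88) + 0.937·(-0.95,-0.22) = (-1.0565,-0.0877)
  v4: (1-0.937)·(-0.09,-4.13) + 0.937·(0.86,-3.87) = (0.8002,-3.8864)
Shoelace sum Σ(x_i·y_{i+1} − x_{i+1}·y_i):
  i=1: 1.6351·2.4108 − -0.9492·1.5187 = +5.3835 (running +5.3835)
  i=2: -0.9492·-0.0877 − -1.0565·2.4108 = +2.6302 (running +8.0137)
  i=3: -1.0565·-3.8864 − 0.8002·-0.0877 = +4.1760 (running +12.1897)
  i=4: 0.8002·1.5187 − 1.6351·-3.8864 = +7.5698 (running +19.7595)
Area = |Σ|/2 = |19.7595|/2 = 9.8797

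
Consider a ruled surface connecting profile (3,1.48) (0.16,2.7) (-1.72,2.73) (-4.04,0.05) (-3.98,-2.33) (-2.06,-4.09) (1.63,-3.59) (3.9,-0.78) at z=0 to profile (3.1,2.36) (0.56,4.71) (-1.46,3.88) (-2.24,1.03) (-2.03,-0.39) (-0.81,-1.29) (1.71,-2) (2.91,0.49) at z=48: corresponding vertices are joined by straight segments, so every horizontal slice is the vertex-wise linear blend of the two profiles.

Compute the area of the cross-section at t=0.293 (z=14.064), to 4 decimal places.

Cross-section at t=0.293: each vertex is (1-t)·p0[i] + t·p1[i].
  v1: (1-0.293)·(3,1.48) + 0.293·(3.1,2.36) = (3.0293,1.7378)
  v2: (1-0.293)·(0.16,2.7) + 0.293·(0.56,4.71) = (0.2772,3.2889)
  v3: (1-0.293)·(-1.72,2.73) + 0.293·(-1.46,3.88) = (-1.6438,3.0670)
  v4: (1-0.293)·(-4.04,0.05) + 0.293·(-2.24,1.03) = (-3.5126,0.3371)
  v5: (1-0.293)·(-3.98,-2.33) + 0.293·(-2.03,-0.39) = (-3.4087,-1.7616)
  v6: (1-0.293)·(-2.06,-4.09) + 0.293·(-0.81,-1.29) = (-1.6938,-3.2696)
  v7: (1-0.293)·(1.63,-3.59) + 0.293·(1.71,-2) = (1.6534,-3.1241)
  v8: (1-0.293)·(3.9,-0.78) + 0.293·(2.91,0.49) = (3.6099,-0.4079)
Shoelace sum Σ(x_i·y_{i+1} − x_{i+1}·y_i):
  i=1: 3.0293·3.2889 − 0.2772·1.7378 = +9.4814 (running +9.4814)
  i=2: 0.2772·3.0670 − -1.6438·3.2889 = +6.2566 (running +15.7380)
  i=3: -1.6438·0.3371 − -3.5126·3.0670 = +10.2188 (running +25.9568)
  i=4: -3.5126·-1.7616 − -3.4087·0.3371 = +7.3369 (running +33.2937)
  i=5: -3.4087·-3.2696 − -1.6938·-1.7616 = +8.1612 (running +41.4549)
  i=6: -1.6938·-3.1241 − 1.6534·-3.2696 = +10.6976 (running +52.1525)
  i=7: 1.6534·-0.4079 − 3.6099·-3.1241 = +10.6035 (running +62.7560)
  i=8: 3.6099·1.7378 − 3.0293·-0.4079 = +7.5091 (running +70.2651)
Area = |Σ|/2 = |70.2651|/2 = 35.1325

Area at t=0.293: 35.1325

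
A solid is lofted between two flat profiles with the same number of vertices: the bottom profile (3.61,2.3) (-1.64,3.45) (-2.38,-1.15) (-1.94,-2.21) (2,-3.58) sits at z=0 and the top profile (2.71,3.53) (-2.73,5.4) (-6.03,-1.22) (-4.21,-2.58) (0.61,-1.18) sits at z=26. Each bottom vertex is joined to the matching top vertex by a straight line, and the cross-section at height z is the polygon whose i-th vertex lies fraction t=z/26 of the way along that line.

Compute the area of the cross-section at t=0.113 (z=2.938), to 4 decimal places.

Area at t=0.113: 30.3668

Cross-section at t=0.113: each vertex is (1-t)·p0[i] + t·p1[i].
  v1: (1-0.113)·(3.61,2.3) + 0.113·(2.71,3.53) = (3.5083,2.4390)
  v2: (1-0.113)·(-1.64,3.45) + 0.113·(-2.73,5.4) = (-1.7632,3.6704)
  v3: (1-0.113)·(-2.38,-1.15) + 0.113·(-6.03,-1.22) = (-2.7924,-1.1579)
  v4: (1-0.113)·(-1.94,-2.21) + 0.113·(-4.21,-2.58) = (-2.1965,-2.2518)
  v5: (1-0.113)·(2,-3.58) + 0.113·(0.61,-1.18) = (1.8429,-3.3088)
Shoelace sum Σ(x_i·y_{i+1} − x_{i+1}·y_i):
  i=1: 3.5083·3.6704 − -1.7632·2.4390 = +17.1770 (running +17.1770)
  i=2: -1.7632·-1.1579 − -2.7924·3.6704 = +12.2909 (running +29.4679)
  i=3: -2.7924·-2.2518 − -2.1965·-1.1579 = +3.7447 (running +33.2126)
  i=4: -2.1965·-3.3088 − 1.8429·-2.2518 = +11.4177 (running +44.6304)
  i=5: 1.8429·2.4390 − 3.5083·-3.3088 = +16.1032 (running +60.7335)
Area = |Σ|/2 = |60.7335|/2 = 30.3668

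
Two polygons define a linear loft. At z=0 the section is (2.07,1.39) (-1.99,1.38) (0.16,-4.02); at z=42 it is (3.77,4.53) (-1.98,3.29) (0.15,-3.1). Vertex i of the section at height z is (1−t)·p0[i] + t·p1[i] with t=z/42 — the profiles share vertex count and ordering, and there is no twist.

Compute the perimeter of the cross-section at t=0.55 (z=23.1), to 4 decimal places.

Cross-section at t=0.55: each vertex is (1-t)·p0[i] + t·p1[i].
  v1: (1-0.55)·(2.07,1.39) + 0.55·(3.77,4.53) = (3.0050,3.1170)
  v2: (1-0.55)·(-1.99,1.38) + 0.55·(-1.98,3.29) = (-1.9845,2.4305)
  v3: (1-0.55)·(0.16,-4.02) + 0.55·(0.15,-3.1) = (0.1545,-3.5140)
Perimeter = Σ |v_{i+1} − v_i|:
  edge 1→2: √(-4.9895² + -0.6865²) = 5.0365 (running 5.0365)
  edge 2→3: √(2.1390² + -5.9445²) = 6.3176 (running 11.3541)
  edge 3→1: √(2.8505² + 6.6310²) = 7.2177 (running 18.5719)
Perimeter = 18.5719

Perimeter at t=0.55: 18.5719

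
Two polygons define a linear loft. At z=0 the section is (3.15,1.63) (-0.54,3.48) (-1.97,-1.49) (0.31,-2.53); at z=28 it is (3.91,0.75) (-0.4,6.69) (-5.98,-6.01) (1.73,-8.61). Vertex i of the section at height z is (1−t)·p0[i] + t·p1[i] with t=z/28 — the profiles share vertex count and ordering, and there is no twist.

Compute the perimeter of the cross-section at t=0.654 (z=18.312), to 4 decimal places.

Perimeter at t=0.654: 31.0708

Cross-section at t=0.654: each vertex is (1-t)·p0[i] + t·p1[i].
  v1: (1-0.654)·(3.15,1.63) + 0.654·(3.91,0.75) = (3.6470,1.0545)
  v2: (1-0.654)·(-0.54,3.48) + 0.654·(-0.4,6.69) = (-0.4484,5.5793)
  v3: (1-0.654)·(-1.97,-1.49) + 0.654·(-5.98,-6.01) = (-4.5925,-4.4461)
  v4: (1-0.654)·(0.31,-2.53) + 0.654·(1.73,-8.61) = (1.2387,-6.5063)
Perimeter = Σ |v_{i+1} − v_i|:
  edge 1→2: √(-4.0955² + 4.5249²) = 6.1031 (running 6.1031)
  edge 2→3: √(-4.1441² + -10.0254²) = 10.8482 (running 16.9512)
  edge 3→4: √(5.8312² + -2.0602²) = 6.1845 (running 23.1357)
  edge 4→1: √(2.4084² + 7.5608²) = 7.9351 (running 31.0708)
Perimeter = 31.0708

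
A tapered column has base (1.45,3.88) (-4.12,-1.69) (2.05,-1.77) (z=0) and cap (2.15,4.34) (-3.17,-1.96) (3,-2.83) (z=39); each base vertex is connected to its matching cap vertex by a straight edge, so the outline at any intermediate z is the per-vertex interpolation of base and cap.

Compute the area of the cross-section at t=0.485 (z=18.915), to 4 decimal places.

Cross-section at t=0.485: each vertex is (1-t)·p0[i] + t·p1[i].
  v1: (1-0.485)·(1.45,3.88) + 0.485·(2.15,4.34) = (1.7895,4.1031)
  v2: (1-0.485)·(-4.12,-1.69) + 0.485·(-3.17,-1.96) = (-3.6593,-1.8209)
  v3: (1-0.485)·(2.05,-1.77) + 0.485·(3,-2.83) = (2.5107,-2.2841)
Shoelace sum Σ(x_i·y_{i+1} − x_{i+1}·y_i):
  i=1: 1.7895·-1.8209 − -3.6593·4.1031 = +11.7557 (running +11.7557)
  i=2: -3.6593·-2.2841 − 2.5107·-1.8209 = +12.9300 (running +24.6857)
  i=3: 2.5107·4.1031 − 1.7895·-2.2841 = +14.3893 (running +39.0750)
Area = |Σ|/2 = |39.0750|/2 = 19.5375

Area at t=0.485: 19.5375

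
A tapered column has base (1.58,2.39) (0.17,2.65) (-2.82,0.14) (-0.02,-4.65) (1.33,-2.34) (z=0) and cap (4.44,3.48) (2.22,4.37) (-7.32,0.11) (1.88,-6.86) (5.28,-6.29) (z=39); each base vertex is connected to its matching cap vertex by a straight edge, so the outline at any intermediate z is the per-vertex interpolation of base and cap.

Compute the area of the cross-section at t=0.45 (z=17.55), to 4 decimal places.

Area at t=0.45: 42.7487

Cross-section at t=0.45: each vertex is (1-t)·p0[i] + t·p1[i].
  v1: (1-0.45)·(1.58,2.39) + 0.45·(4.44,3.48) = (2.8670,2.8805)
  v2: (1-0.45)·(0.17,2.65) + 0.45·(2.22,4.37) = (1.0925,3.4240)
  v3: (1-0.45)·(-2.82,0.14) + 0.45·(-7.32,0.11) = (-4.8450,0.1265)
  v4: (1-0.45)·(-0.02,-4.65) + 0.45·(1.88,-6.86) = (0.8350,-5.6445)
  v5: (1-0.45)·(1.33,-2.34) + 0.45·(5.28,-6.29) = (3.1075,-4.1175)
Shoelace sum Σ(x_i·y_{i+1} − x_{i+1}·y_i):
  i=1: 2.8670·3.4240 − 1.0925·2.8805 = +6.6697 (running +6.6697)
  i=2: 1.0925·0.1265 − -4.8450·3.4240 = +16.7275 (running +23.3971)
  i=3: -4.8450·-5.6445 − 0.8350·0.1265 = +27.2420 (running +50.6391)
  i=4: 0.8350·-4.1175 − 3.1075·-5.6445 = +14.1022 (running +64.7413)
  i=5: 3.1075·2.8805 − 2.8670·-4.1175 = +20.7560 (running +85.4973)
Area = |Σ|/2 = |85.4973|/2 = 42.7487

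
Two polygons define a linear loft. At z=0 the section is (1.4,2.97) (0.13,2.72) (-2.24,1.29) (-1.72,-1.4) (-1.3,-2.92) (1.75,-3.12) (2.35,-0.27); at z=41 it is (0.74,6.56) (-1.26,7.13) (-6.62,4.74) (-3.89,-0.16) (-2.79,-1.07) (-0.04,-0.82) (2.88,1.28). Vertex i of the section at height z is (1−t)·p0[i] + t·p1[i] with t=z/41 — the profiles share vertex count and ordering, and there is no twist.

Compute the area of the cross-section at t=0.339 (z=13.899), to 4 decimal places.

Area at t=0.339: 29.0737

Cross-section at t=0.339: each vertex is (1-t)·p0[i] + t·p1[i].
  v1: (1-0.339)·(1.4,2.97) + 0.339·(0.74,6.56) = (1.1763,4.1870)
  v2: (1-0.339)·(0.13,2.72) + 0.339·(-1.26,7.13) = (-0.3412,4.2150)
  v3: (1-0.339)·(-2.24,1.29) + 0.339·(-6.62,4.74) = (-3.7248,2.4596)
  v4: (1-0.339)·(-1.72,-1.4) + 0.339·(-3.89,-0.16) = (-2.4556,-0.9796)
  v5: (1-0.339)·(-1.3,-2.92) + 0.339·(-2.79,-1.07) = (-1.8051,-2.2929)
  v6: (1-0.339)·(1.75,-3.12) + 0.339·(-0.04,-0.82) = (1.1432,-2.3403)
  v7: (1-0.339)·(2.35,-0.27) + 0.339·(2.88,1.28) = (2.5297,0.2555)
Shoelace sum Σ(x_i·y_{i+1} − x_{i+1}·y_i):
  i=1: 1.1763·4.2150 − -0.3412·4.1870 = +6.3866 (running +6.3866)
  i=2: -0.3412·2.4596 − -3.7248·4.2150 = +14.8609 (running +21.2474)
  i=3: -3.7248·-0.9796 − -2.4556·2.4596 = +9.6887 (running +30.9362)
  i=4: -2.4556·-2.2929 − -1.8051·-0.9796 = +3.8620 (running +34.7982)
  i=5: -1.8051·-2.3403 − 1.1432·-2.2929 = +6.8457 (running +41.6439)
  i=6: 1.1432·0.2555 − 2.5297·-2.3403 = +6.2122 (running +47.8561)
  i=7: 2.5297·4.1870 − 1.1763·0.2555 = +10.2913 (running +58.1473)
Area = |Σ|/2 = |58.1473|/2 = 29.0737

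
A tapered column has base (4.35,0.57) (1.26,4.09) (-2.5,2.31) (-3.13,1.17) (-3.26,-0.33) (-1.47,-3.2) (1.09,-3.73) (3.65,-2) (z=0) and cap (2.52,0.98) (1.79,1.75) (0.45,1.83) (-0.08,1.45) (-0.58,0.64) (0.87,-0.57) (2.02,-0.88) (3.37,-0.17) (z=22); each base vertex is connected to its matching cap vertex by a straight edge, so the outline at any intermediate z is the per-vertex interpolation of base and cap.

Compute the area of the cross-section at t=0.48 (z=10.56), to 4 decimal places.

Area at t=0.48: 20.3700

Cross-section at t=0.48: each vertex is (1-t)·p0[i] + t·p1[i].
  v1: (1-0.48)·(4.35,0.57) + 0.48·(2.52,0.98) = (3.4716,0.7668)
  v2: (1-0.48)·(1.26,4.09) + 0.48·(1.79,1.75) = (1.5144,2.9668)
  v3: (1-0.48)·(-2.5,2.31) + 0.48·(0.45,1.83) = (-1.0840,2.0796)
  v4: (1-0.48)·(-3.13,1.17) + 0.48·(-0.08,1.45) = (-1.6660,1.3044)
  v5: (1-0.48)·(-3.26,-0.33) + 0.48·(-0.58,0.64) = (-1.9736,0.1356)
  v6: (1-0.48)·(-1.47,-3.2) + 0.48·(0.87,-0.57) = (-0.3468,-1.9376)
  v7: (1-0.48)·(1.09,-3.73) + 0.48·(2.02,-0.88) = (1.5364,-2.3620)
  v8: (1-0.48)·(3.65,-2) + 0.48·(3.37,-0.17) = (3.5156,-1.1216)
Shoelace sum Σ(x_i·y_{i+1} − x_{i+1}·y_i):
  i=1: 3.4716·2.9668 − 1.5144·0.7668 = +9.1383 (running +9.1383)
  i=2: 1.5144·2.0796 − -1.0840·2.9668 = +6.3654 (running +15.5037)
  i=3: -1.0840·1.3044 − -1.6660·2.0796 = +2.0506 (running +17.5543)
  i=4: -1.6660·0.1356 − -1.9736·1.3044 = +2.3485 (running +19.9028)
  i=5: -1.9736·-1.9376 − -0.3468·0.1356 = +3.8711 (running +23.7738)
  i=6: -0.3468·-2.3620 − 1.5364·-1.9376 = +3.7961 (running +27.5699)
  i=7: 1.5364·-1.1216 − 3.5156·-2.3620 = +6.5806 (running +34.1505)
  i=8: 3.5156·0.7668 − 3.4716·-1.1216 = +6.5895 (running +40.7400)
Area = |Σ|/2 = |40.7400|/2 = 20.3700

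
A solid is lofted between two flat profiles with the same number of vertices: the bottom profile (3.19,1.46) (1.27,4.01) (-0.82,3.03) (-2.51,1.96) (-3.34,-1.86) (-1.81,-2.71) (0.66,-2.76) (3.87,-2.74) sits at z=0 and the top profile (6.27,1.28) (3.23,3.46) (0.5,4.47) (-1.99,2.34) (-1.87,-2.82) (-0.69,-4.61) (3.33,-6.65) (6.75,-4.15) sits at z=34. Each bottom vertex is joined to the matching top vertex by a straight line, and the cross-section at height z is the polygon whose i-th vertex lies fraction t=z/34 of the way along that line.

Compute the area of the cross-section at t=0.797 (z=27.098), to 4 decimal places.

Area at t=0.797: 63.1570

Cross-section at t=0.797: each vertex is (1-t)·p0[i] + t·p1[i].
  v1: (1-0.797)·(3.19,1.46) + 0.797·(6.27,1.28) = (5.6448,1.3165)
  v2: (1-0.797)·(1.27,4.01) + 0.797·(3.23,3.46) = (2.8321,3.5716)
  v3: (1-0.797)·(-0.82,3.03) + 0.797·(0.5,4.47) = (0.2320,4.1777)
  v4: (1-0.797)·(-2.51,1.96) + 0.797·(-1.99,2.34) = (-2.0956,2.2629)
  v5: (1-0.797)·(-3.34,-1.86) + 0.797·(-1.87,-2.82) = (-2.1684,-2.6251)
  v6: (1-0.797)·(-1.81,-2.71) + 0.797·(-0.69,-4.61) = (-0.9174,-4.2243)
  v7: (1-0.797)·(0.66,-2.76) + 0.797·(3.33,-6.65) = (2.7880,-5.8603)
  v8: (1-0.797)·(3.87,-2.74) + 0.797·(6.75,-4.15) = (6.1654,-3.8638)
Shoelace sum Σ(x_i·y_{i+1} − x_{i+1}·y_i):
  i=1: 5.6448·3.5716 − 2.8321·1.3165 = +16.4325 (running +16.4325)
  i=2: 2.8321·4.1777 − 0.2320·3.5716 = +11.0029 (running +27.4354)
  i=3: 0.2320·2.2629 − -2.0956·4.1777 = +9.2797 (running +36.7151)
  i=4: -2.0956·-2.6251 − -2.1684·2.2629 = +10.4079 (running +47.1230)
  i=5: -2.1684·-4.2243 − -0.9174·-2.6251 = +6.7518 (running +53.8748)
  i=6: -0.9174·-5.8603 − 2.7880·-4.2243 = +17.1533 (running +71.0282)
  i=7: 2.7880·-3.8638 − 6.1654·-5.8603 = +25.3589 (running +96.3871)
  i=8: 6.1654·1.3165 − 5.6448·-3.8638 = +29.9270 (running +126.3141)
Area = |Σ|/2 = |126.3141|/2 = 63.1570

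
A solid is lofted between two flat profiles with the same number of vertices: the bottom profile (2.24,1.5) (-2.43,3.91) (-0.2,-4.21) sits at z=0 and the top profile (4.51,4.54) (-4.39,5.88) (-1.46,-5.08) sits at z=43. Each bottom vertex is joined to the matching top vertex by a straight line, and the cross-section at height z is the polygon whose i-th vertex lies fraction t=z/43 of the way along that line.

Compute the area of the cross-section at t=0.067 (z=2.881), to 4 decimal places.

Area at t=0.067: 17.9201

Cross-section at t=0.067: each vertex is (1-t)·p0[i] + t·p1[i].
  v1: (1-0.067)·(2.24,1.5) + 0.067·(4.51,4.54) = (2.3921,1.7037)
  v2: (1-0.067)·(-2.43,3.91) + 0.067·(-4.39,5.88) = (-2.5613,4.0420)
  v3: (1-0.067)·(-0.2,-4.21) + 0.067·(-1.46,-5.08) = (-0.2844,-4.2683)
Shoelace sum Σ(x_i·y_{i+1} − x_{i+1}·y_i):
  i=1: 2.3921·4.0420 − -2.5613·1.7037 = +14.0325 (running +14.0325)
  i=2: -2.5613·-4.2683 − -0.2844·4.0420 = +12.0821 (running +26.1146)
  i=3: -0.2844·1.7037 − 2.3921·-4.2683 = +9.7256 (running +35.8401)
Area = |Σ|/2 = |35.8401|/2 = 17.9201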